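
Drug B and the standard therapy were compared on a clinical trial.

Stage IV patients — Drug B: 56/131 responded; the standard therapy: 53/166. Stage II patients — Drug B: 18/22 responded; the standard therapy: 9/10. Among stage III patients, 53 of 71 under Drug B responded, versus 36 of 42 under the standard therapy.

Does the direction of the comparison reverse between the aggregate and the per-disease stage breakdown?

No

Stage IV: Drug B 56/131 = 42.7%, the standard therapy 53/166 = 31.9% → Drug B
Stage II: Drug B 18/22 = 81.8%, the standard therapy 9/10 = 90.0% → the standard therapy
Stage III: Drug B 53/71 = 74.6%, the standard therapy 36/42 = 85.7% → the standard therapy
Overall: Drug B 127/224 = 56.7%, the standard therapy 98/218 = 45.0% → Drug B
Neither sweeps: Drug B wins 1 of 3 groups, the standard therapy wins 2. Drug B wins overall but not every group — no Simpson reversal.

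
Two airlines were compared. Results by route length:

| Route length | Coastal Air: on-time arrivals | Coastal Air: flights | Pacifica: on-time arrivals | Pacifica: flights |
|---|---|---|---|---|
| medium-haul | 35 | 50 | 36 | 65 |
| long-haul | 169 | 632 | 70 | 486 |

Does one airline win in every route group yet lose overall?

Medium-haul: Coastal Air 35/50 = 70.0%, Pacifica 36/65 = 55.4% → Coastal Air
Long-haul: Coastal Air 169/632 = 26.7%, Pacifica 70/486 = 14.4% → Coastal Air
Overall: Coastal Air 204/682 = 29.9%, Pacifica 106/551 = 19.2% → Coastal Air
Coastal Air wins overall and in every route group — no reversal.

No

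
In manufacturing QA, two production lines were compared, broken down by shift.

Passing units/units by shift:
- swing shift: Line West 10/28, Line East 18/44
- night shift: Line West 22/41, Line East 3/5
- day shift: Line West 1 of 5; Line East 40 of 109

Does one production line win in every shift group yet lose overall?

Swing shift: Line West 10/28 = 35.7%, Line East 18/44 = 40.9% → Line East
Night shift: Line West 22/41 = 53.7%, Line East 3/5 = 60.0% → Line East
Day shift: Line West 1/5 = 20.0%, Line East 40/109 = 36.7% → Line East
Overall: Line West 33/74 = 44.6%, Line East 61/158 = 38.6% → Line West
Line East wins each shift group but Line West wins overall — the comparison reverses. Line East's units skew toward day shift, which has a lower base rate.

Yes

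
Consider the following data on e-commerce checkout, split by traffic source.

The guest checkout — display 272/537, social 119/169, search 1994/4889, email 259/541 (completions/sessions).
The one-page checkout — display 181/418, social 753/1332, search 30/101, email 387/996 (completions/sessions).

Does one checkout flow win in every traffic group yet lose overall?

Yes

Display: the guest checkout 272/537 = 50.7%, the one-page checkout 181/418 = 43.3% → the guest checkout
Social: the guest checkout 119/169 = 70.4%, the one-page checkout 753/1332 = 56.5% → the guest checkout
Search: the guest checkout 1994/4889 = 40.8%, the one-page checkout 30/101 = 29.7% → the guest checkout
Email: the guest checkout 259/541 = 47.9%, the one-page checkout 387/996 = 38.9% → the guest checkout
Overall: the guest checkout 2644/6136 = 43.1%, the one-page checkout 1351/2847 = 47.5% → the one-page checkout
The guest checkout wins each traffic group but the one-page checkout wins overall — the comparison reverses. The guest checkout's sessions skew toward search, which has a lower base rate.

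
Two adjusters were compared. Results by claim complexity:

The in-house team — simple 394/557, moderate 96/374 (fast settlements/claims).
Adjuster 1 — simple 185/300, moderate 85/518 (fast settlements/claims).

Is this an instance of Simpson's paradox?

No

Simple: the in-house team 394/557 = 70.7%, Adjuster 1 185/300 = 61.7% → the in-house team
Moderate: the in-house team 96/374 = 25.7%, Adjuster 1 85/518 = 16.4% → the in-house team
Overall: the in-house team 490/931 = 52.6%, Adjuster 1 270/818 = 33.0% → the in-house team
The in-house team wins overall and in every claim group — no reversal.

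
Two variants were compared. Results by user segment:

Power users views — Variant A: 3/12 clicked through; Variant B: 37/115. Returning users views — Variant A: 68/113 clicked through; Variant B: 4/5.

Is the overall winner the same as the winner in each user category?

No

Power users: Variant A 3/12 = 25.0%, Variant B 37/115 = 32.2% → Variant B
Returning users: Variant A 68/113 = 60.2%, Variant B 4/5 = 80.0% → Variant B
Overall: Variant A 71/125 = 56.8%, Variant B 41/120 = 34.2% → Variant A
Variant B wins each user group but Variant A wins overall — the comparison reverses. Variant B's views skew toward power users, which has a lower base rate.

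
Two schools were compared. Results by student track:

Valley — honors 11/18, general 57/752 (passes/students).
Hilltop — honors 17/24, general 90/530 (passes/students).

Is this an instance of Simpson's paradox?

Honors: Valley 11/18 = 61.1%, Hilltop 17/24 = 70.8% → Hilltop
General: Valley 57/752 = 7.6%, Hilltop 90/530 = 17.0% → Hilltop
Overall: Valley 68/770 = 8.8%, Hilltop 107/554 = 19.3% → Hilltop
Hilltop wins overall and in every student group — no reversal.

No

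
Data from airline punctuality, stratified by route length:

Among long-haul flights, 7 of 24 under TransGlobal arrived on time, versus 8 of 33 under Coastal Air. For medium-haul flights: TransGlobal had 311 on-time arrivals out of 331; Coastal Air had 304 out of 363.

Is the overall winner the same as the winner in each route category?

Yes

Long-haul: TransGlobal 7/24 = 29.2%, Coastal Air 8/33 = 24.2% → TransGlobal
Medium-haul: TransGlobal 311/331 = 94.0%, Coastal Air 304/363 = 83.7% → TransGlobal
Overall: TransGlobal 318/355 = 89.6%, Coastal Air 312/396 = 78.8% → TransGlobal
TransGlobal wins overall and in every route group — no reversal.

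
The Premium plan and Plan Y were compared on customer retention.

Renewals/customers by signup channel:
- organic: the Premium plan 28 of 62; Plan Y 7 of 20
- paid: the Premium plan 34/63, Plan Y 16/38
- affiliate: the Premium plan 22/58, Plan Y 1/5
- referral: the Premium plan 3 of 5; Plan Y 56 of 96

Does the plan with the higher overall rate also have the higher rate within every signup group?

No

Organic: the Premium plan 28/62 = 45.2%, Plan Y 7/20 = 35.0% → the Premium plan
Paid: the Premium plan 34/63 = 54.0%, Plan Y 16/38 = 42.1% → the Premium plan
Affiliate: the Premium plan 22/58 = 37.9%, Plan Y 1/5 = 20.0% → the Premium plan
Referral: the Premium plan 3/5 = 60.0%, Plan Y 56/96 = 58.3% → the Premium plan
Overall: the Premium plan 87/188 = 46.3%, Plan Y 80/159 = 50.3% → Plan Y
The Premium plan wins each signup group but Plan Y wins overall — the comparison reverses. The Premium plan's customers skew toward affiliate, which has a lower base rate.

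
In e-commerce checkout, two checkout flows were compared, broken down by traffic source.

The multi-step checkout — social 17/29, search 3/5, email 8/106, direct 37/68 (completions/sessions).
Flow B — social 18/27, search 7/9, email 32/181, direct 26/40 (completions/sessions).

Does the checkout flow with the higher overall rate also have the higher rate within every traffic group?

Yes

Social: the multi-step checkout 17/29 = 58.6%, Flow B 18/27 = 66.7% → Flow B
Search: the multi-step checkout 3/5 = 60.0%, Flow B 7/9 = 77.8% → Flow B
Email: the multi-step checkout 8/106 = 7.5%, Flow B 32/181 = 17.7% → Flow B
Direct: the multi-step checkout 37/68 = 54.4%, Flow B 26/40 = 65.0% → Flow B
Overall: the multi-step checkout 65/208 = 31.2%, Flow B 83/257 = 32.3% → Flow B
Flow B wins overall and in every traffic group — no reversal.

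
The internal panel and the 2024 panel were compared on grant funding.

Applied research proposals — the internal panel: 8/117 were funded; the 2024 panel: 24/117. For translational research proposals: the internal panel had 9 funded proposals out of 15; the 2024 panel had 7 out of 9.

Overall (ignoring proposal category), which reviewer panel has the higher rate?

Applied research: the internal panel 8/117 = 6.8%, the 2024 panel 24/117 = 20.5% → the 2024 panel
Translational research: the internal panel 9/15 = 60.0%, the 2024 panel 7/9 = 77.8% → the 2024 panel
Overall: the internal panel 17/132 = 12.9%, the 2024 panel 31/126 = 24.6% → the 2024 panel

the 2024 panel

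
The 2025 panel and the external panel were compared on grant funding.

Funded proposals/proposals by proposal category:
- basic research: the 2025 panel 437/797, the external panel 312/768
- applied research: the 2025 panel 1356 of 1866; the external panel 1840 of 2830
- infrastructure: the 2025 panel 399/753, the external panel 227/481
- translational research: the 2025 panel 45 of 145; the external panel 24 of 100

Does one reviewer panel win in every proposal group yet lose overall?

No

Basic research: the 2025 panel 437/797 = 54.8%, the external panel 312/768 = 40.6% → the 2025 panel
Applied research: the 2025 panel 1356/1866 = 72.7%, the external panel 1840/2830 = 65.0% → the 2025 panel
Infrastructure: the 2025 panel 399/753 = 53.0%, the external panel 227/481 = 47.2% → the 2025 panel
Translational research: the 2025 panel 45/145 = 31.0%, the external panel 24/100 = 24.0% → the 2025 panel
Overall: the 2025 panel 2237/3561 = 62.8%, the external panel 2403/4179 = 57.5% → the 2025 panel
The 2025 panel wins overall and in every proposal group — no reversal.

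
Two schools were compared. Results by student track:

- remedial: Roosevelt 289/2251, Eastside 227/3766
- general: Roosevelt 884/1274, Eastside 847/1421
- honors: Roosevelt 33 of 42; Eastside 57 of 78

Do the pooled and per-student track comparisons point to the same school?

Yes

Remedial: Roosevelt 289/2251 = 12.8%, Eastside 227/3766 = 6.0% → Roosevelt
General: Roosevelt 884/1274 = 69.4%, Eastside 847/1421 = 59.6% → Roosevelt
Honors: Roosevelt 33/42 = 78.6%, Eastside 57/78 = 73.1% → Roosevelt
Overall: Roosevelt 1206/3567 = 33.8%, Eastside 1131/5265 = 21.5% → Roosevelt
Roosevelt wins overall and in every student group — no reversal.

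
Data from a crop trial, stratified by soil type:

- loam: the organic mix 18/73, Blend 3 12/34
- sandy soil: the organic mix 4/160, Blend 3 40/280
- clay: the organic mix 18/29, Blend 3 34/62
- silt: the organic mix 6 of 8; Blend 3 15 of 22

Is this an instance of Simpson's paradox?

Loam: the organic mix 18/73 = 24.7%, Blend 3 12/34 = 35.3% → Blend 3
Sandy soil: the organic mix 4/160 = 2.5%, Blend 3 40/280 = 14.3% → Blend 3
Clay: the organic mix 18/29 = 62.1%, Blend 3 34/62 = 54.8% → the organic mix
Silt: the organic mix 6/8 = 75.0%, Blend 3 15/22 = 68.2% → the organic mix
Overall: the organic mix 46/270 = 17.0%, Blend 3 101/398 = 25.4% → Blend 3
Neither sweeps: the organic mix wins 2 of 4 groups, Blend 3 wins 2. Blend 3 wins overall but not every group — no Simpson reversal.

No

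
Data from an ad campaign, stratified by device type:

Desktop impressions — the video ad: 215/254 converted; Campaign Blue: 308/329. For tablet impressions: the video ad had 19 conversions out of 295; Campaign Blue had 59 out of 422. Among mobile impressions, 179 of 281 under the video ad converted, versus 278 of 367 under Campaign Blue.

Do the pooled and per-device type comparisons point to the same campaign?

Yes

Desktop: the video ad 215/254 = 84.6%, Campaign Blue 308/329 = 93.6% → Campaign Blue
Tablet: the video ad 19/295 = 6.4%, Campaign Blue 59/422 = 14.0% → Campaign Blue
Mobile: the video ad 179/281 = 63.7%, Campaign Blue 278/367 = 75.7% → Campaign Blue
Overall: the video ad 413/830 = 49.8%, Campaign Blue 645/1118 = 57.7% → Campaign Blue
Campaign Blue wins overall and in every device group — no reversal.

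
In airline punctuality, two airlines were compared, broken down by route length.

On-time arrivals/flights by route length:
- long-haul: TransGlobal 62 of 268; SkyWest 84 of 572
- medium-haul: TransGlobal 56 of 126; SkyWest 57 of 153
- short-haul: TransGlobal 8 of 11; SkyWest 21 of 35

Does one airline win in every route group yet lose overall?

Long-haul: TransGlobal 62/268 = 23.1%, SkyWest 84/572 = 14.7% → TransGlobal
Medium-haul: TransGlobal 56/126 = 44.4%, SkyWest 57/153 = 37.3% → TransGlobal
Short-haul: TransGlobal 8/11 = 72.7%, SkyWest 21/35 = 60.0% → TransGlobal
Overall: TransGlobal 126/405 = 31.1%, SkyWest 162/760 = 21.3% → TransGlobal
TransGlobal wins overall and in every route group — no reversal.

No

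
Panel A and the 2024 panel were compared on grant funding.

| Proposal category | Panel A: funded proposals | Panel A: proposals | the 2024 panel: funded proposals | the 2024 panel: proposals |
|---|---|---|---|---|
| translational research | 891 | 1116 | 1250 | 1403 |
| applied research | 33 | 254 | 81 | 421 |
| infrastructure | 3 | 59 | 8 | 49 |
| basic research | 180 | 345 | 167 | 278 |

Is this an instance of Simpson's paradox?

Translational research: Panel A 891/1116 = 79.8%, the 2024 panel 1250/1403 = 89.1% → the 2024 panel
Applied research: Panel A 33/254 = 13.0%, the 2024 panel 81/421 = 19.2% → the 2024 panel
Infrastructure: Panel A 3/59 = 5.1%, the 2024 panel 8/49 = 16.3% → the 2024 panel
Basic research: Panel A 180/345 = 52.2%, the 2024 panel 167/278 = 60.1% → the 2024 panel
Overall: Panel A 1107/1774 = 62.4%, the 2024 panel 1506/2151 = 70.0% → the 2024 panel
The 2024 panel wins overall and in every proposal group — no reversal.

No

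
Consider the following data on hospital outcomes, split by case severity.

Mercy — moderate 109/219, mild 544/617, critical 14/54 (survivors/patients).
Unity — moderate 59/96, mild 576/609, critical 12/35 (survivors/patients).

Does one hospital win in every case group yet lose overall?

No

Moderate: Mercy 109/219 = 49.8%, Unity 59/96 = 61.5% → Unity
Mild: Mercy 544/617 = 88.2%, Unity 576/609 = 94.6% → Unity
Critical: Mercy 14/54 = 25.9%, Unity 12/35 = 34.3% → Unity
Overall: Mercy 667/890 = 74.9%, Unity 647/740 = 87.4% → Unity
Unity wins overall and in every case group — no reversal.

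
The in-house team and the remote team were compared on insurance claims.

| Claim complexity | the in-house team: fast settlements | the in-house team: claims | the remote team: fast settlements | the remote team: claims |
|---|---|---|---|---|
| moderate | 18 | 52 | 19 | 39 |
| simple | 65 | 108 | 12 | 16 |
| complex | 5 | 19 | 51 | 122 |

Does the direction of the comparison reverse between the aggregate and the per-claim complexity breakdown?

Yes

Moderate: the in-house team 18/52 = 34.6%, the remote team 19/39 = 48.7% → the remote team
Simple: the in-house team 65/108 = 60.2%, the remote team 12/16 = 75.0% → the remote team
Complex: the in-house team 5/19 = 26.3%, the remote team 51/122 = 41.8% → the remote team
Overall: the in-house team 88/179 = 49.2%, the remote team 82/177 = 46.3% → the in-house team
The remote team wins each claim group but the in-house team wins overall — the comparison reverses. The remote team's claims skew toward complex, which has a lower base rate.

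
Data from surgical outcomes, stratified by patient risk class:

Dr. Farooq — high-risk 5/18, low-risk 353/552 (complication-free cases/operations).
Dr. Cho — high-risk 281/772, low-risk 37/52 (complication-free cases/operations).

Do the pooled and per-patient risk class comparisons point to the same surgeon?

No

High-risk: Dr. Farooq 5/18 = 27.8%, Dr. Cho 281/772 = 36.4% → Dr. Cho
Low-risk: Dr. Farooq 353/552 = 63.9%, Dr. Cho 37/52 = 71.2% → Dr. Cho
Overall: Dr. Farooq 358/570 = 62.8%, Dr. Cho 318/824 = 38.6% → Dr. Farooq
Dr. Cho wins each patient risk group but Dr. Farooq wins overall — the comparison reverses. Dr. Cho's operations skew toward high-risk, which has a lower base rate.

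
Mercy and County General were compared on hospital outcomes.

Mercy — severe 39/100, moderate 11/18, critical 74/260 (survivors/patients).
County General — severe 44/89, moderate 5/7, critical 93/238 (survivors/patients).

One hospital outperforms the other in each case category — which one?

County General

Severe: Mercy 39/100 = 39.0%, County General 44/89 = 49.4% → County General
Moderate: Mercy 11/18 = 61.1%, County General 5/7 = 71.4% → County General
Critical: Mercy 74/260 = 28.5%, County General 93/238 = 39.1% → County General
County General has the higher rate in all 3 groups.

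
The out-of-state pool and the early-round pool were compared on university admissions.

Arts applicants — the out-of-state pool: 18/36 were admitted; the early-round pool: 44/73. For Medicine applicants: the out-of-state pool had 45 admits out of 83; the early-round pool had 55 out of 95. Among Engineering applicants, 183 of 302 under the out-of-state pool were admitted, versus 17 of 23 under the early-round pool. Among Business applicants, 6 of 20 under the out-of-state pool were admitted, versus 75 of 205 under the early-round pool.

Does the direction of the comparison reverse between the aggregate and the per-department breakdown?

Arts: the out-of-state pool 18/36 = 50.0%, the early-round pool 44/73 = 60.3% → the early-round pool
Medicine: the out-of-state pool 45/83 = 54.2%, the early-round pool 55/95 = 57.9% → the early-round pool
Engineering: the out-of-state pool 183/302 = 60.6%, the early-round pool 17/23 = 73.9% → the early-round pool
Business: the out-of-state pool 6/20 = 30.0%, the early-round pool 75/205 = 36.6% → the early-round pool
Overall: the out-of-state pool 252/441 = 57.1%, the early-round pool 191/396 = 48.2% → the out-of-state pool
The early-round pool wins each department group but the out-of-state pool wins overall — the comparison reverses. The early-round pool's applicants skew toward Business, which has a lower base rate.

Yes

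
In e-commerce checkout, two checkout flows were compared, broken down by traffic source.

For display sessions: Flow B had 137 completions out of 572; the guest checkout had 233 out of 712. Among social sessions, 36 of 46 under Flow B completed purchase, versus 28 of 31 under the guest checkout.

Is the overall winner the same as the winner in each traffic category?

Display: Flow B 137/572 = 24.0%, the guest checkout 233/712 = 32.7% → the guest checkout
Social: Flow B 36/46 = 78.3%, the guest checkout 28/31 = 90.3% → the guest checkout
Overall: Flow B 173/618 = 28.0%, the guest checkout 261/743 = 35.1% → the guest checkout
The guest checkout wins overall and in every traffic group — no reversal.

Yes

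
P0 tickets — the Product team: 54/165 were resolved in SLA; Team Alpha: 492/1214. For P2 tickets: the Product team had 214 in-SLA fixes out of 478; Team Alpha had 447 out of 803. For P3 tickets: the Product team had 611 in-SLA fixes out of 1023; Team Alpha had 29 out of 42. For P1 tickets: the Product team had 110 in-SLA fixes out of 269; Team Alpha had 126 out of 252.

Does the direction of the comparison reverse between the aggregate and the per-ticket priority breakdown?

Yes

P0: the Product team 54/165 = 32.7%, Team Alpha 492/1214 = 40.5% → Team Alpha
P2: the Product team 214/478 = 44.8%, Team Alpha 447/803 = 55.7% → Team Alpha
P3: the Product team 611/1023 = 59.7%, Team Alpha 29/42 = 69.0% → Team Alpha
P1: the Product team 110/269 = 40.9%, Team Alpha 126/252 = 50.0% → Team Alpha
Overall: the Product team 989/1935 = 51.1%, Team Alpha 1094/2311 = 47.3% → the Product team
Team Alpha wins each ticket group but the Product team wins overall — the comparison reverses. Team Alpha's tickets skew toward P0, which has a lower base rate.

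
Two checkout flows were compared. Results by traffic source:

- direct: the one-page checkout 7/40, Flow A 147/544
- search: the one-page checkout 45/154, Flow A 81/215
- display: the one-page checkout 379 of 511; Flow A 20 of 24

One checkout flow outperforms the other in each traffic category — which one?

Flow A

Direct: the one-page checkout 7/40 = 17.5%, Flow A 147/544 = 27.0% → Flow A
Search: the one-page checkout 45/154 = 29.2%, Flow A 81/215 = 37.7% → Flow A
Display: the one-page checkout 379/511 = 74.2%, Flow A 20/24 = 83.3% → Flow A
Flow A has the higher rate in all 3 groups.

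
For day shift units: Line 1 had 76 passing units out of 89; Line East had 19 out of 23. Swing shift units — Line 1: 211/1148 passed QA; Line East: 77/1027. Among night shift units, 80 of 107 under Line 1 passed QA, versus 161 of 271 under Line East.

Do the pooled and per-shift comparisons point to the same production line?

Yes

Day shift: Line 1 76/89 = 85.4%, Line East 19/23 = 82.6% → Line 1
Swing shift: Line 1 211/1148 = 18.4%, Line East 77/1027 = 7.5% → Line 1
Night shift: Line 1 80/107 = 74.8%, Line East 161/271 = 59.4% → Line 1
Overall: Line 1 367/1344 = 27.3%, Line East 257/1321 = 19.5% → Line 1
Line 1 wins overall and in every shift group — no reversal.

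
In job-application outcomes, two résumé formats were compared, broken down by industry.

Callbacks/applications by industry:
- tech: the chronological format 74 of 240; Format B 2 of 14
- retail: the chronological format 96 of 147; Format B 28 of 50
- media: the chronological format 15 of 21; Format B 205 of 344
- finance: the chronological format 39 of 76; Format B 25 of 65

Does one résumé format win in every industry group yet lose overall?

Yes

Tech: the chronological format 74/240 = 30.8%, Format B 2/14 = 14.3% → the chronological format
Retail: the chronological format 96/147 = 65.3%, Format B 28/50 = 56.0% → the chronological format
Media: the chronological format 15/21 = 71.4%, Format B 205/344 = 59.6% → the chronological format
Finance: the chronological format 39/76 = 51.3%, Format B 25/65 = 38.5% → the chronological format
Overall: the chronological format 224/484 = 46.3%, Format B 260/473 = 55.0% → Format B
The chronological format wins each industry group but Format B wins overall — the comparison reverses. The chronological format's applications skew toward tech, which has a lower base rate.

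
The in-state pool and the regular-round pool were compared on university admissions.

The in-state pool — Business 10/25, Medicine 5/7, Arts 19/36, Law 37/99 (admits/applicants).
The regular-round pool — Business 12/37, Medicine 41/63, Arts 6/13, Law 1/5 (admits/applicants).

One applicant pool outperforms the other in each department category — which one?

the in-state pool

Business: the in-state pool 10/25 = 40.0%, the regular-round pool 12/37 = 32.4% → the in-state pool
Medicine: the in-state pool 5/7 = 71.4%, the regular-round pool 41/63 = 65.1% → the in-state pool
Arts: the in-state pool 19/36 = 52.8%, the regular-round pool 6/13 = 46.2% → the in-state pool
Law: the in-state pool 37/99 = 37.4%, the regular-round pool 1/5 = 20.0% → the in-state pool
The in-state pool has the higher rate in all 4 groups.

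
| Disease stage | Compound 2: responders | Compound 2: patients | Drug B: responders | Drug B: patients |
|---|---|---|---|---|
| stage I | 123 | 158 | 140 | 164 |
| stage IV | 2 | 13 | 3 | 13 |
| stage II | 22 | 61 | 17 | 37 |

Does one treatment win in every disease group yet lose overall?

No

Stage I: Compound 2 123/158 = 77.8%, Drug B 140/164 = 85.4% → Drug B
Stage IV: Compound 2 2/13 = 15.4%, Drug B 3/13 = 23.1% → Drug B
Stage II: Compound 2 22/61 = 36.1%, Drug B 17/37 = 45.9% → Drug B
Overall: Compound 2 147/232 = 63.4%, Drug B 160/214 = 74.8% → Drug B
Drug B wins overall and in every disease group — no reversal.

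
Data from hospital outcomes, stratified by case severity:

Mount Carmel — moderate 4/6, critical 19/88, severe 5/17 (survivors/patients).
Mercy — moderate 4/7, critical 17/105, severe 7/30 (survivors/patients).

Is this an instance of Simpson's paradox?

No

Moderate: Mount Carmel 4/6 = 66.7%, Mercy 4/7 = 57.1% → Mount Carmel
Critical: Mount Carmel 19/88 = 21.6%, Mercy 17/105 = 16.2% → Mount Carmel
Severe: Mount Carmel 5/17 = 29.4%, Mercy 7/30 = 23.3% → Mount Carmel
Overall: Mount Carmel 28/111 = 25.2%, Mercy 28/142 = 19.7% → Mount Carmel
Mount Carmel wins overall and in every case group — no reversal.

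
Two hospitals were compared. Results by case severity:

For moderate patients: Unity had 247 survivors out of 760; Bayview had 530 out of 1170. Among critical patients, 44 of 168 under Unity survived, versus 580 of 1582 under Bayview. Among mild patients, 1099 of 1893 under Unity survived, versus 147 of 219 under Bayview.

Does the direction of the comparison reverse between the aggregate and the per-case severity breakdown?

Moderate: Unity 247/760 = 32.5%, Bayview 530/1170 = 45.3% → Bayview
Critical: Unity 44/168 = 26.2%, Bayview 580/1582 = 36.7% → Bayview
Mild: Unity 1099/1893 = 58.1%, Bayview 147/219 = 67.1% → Bayview
Overall: Unity 1390/2821 = 49.3%, Bayview 1257/2971 = 42.3% → Unity
Bayview wins each case group but Unity wins overall — the comparison reverses. Bayview's patients skew toward critical, which has a lower base rate.

Yes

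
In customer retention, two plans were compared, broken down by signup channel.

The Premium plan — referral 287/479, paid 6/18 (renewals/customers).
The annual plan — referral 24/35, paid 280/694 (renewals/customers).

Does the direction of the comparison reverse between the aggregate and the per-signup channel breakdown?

Yes

Referral: the Premium plan 287/479 = 59.9%, the annual plan 24/35 = 68.6% → the annual plan
Paid: the Premium plan 6/18 = 33.3%, the annual plan 280/694 = 40.3% → the annual plan
Overall: the Premium plan 293/497 = 59.0%, the annual plan 304/729 = 41.7% → the Premium plan
The annual plan wins each signup group but the Premium plan wins overall — the comparison reverses. The annual plan's customers skew toward paid, which has a lower base rate.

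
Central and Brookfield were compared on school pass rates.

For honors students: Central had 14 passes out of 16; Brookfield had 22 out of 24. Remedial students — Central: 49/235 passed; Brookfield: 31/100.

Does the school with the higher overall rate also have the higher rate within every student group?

Honors: Central 14/16 = 87.5%, Brookfield 22/24 = 91.7% → Brookfield
Remedial: Central 49/235 = 20.9%, Brookfield 31/100 = 31.0% → Brookfield
Overall: Central 63/251 = 25.1%, Brookfield 53/124 = 42.7% → Brookfield
Brookfield wins overall and in every student group — no reversal.

Yes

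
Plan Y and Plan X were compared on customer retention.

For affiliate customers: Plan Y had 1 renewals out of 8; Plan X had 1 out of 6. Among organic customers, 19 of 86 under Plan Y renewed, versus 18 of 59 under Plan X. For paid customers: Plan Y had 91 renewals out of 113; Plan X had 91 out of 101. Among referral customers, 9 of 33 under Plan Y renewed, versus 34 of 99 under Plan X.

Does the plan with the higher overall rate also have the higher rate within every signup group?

Affiliate: Plan Y 1/8 = 12.5%, Plan X 1/6 = 16.7% → Plan X
Organic: Plan Y 19/86 = 22.1%, Plan X 18/59 = 30.5% → Plan X
Paid: Plan Y 91/113 = 80.5%, Plan X 91/101 = 90.1% → Plan X
Referral: Plan Y 9/33 = 27.3%, Plan X 34/99 = 34.3% → Plan X
Overall: Plan Y 120/240 = 50.0%, Plan X 144/265 = 54.3% → Plan X
Plan X wins overall and in every signup group — no reversal.

Yes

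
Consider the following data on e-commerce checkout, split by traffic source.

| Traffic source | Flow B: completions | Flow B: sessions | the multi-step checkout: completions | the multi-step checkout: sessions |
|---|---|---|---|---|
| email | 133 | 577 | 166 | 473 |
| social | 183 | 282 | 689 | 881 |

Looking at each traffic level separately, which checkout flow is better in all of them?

Email: Flow B 133/577 = 23.1%, the multi-step checkout 166/473 = 35.1% → the multi-step checkout
Social: Flow B 183/282 = 64.9%, the multi-step checkout 689/881 = 78.2% → the multi-step checkout
The multi-step checkout has the higher rate in both groups.

the multi-step checkout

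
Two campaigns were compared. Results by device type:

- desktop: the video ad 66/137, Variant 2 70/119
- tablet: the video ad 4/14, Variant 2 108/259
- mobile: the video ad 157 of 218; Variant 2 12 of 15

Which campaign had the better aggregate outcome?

Desktop: the video ad 66/137 = 48.2%, Variant 2 70/119 = 58.8% → Variant 2
Tablet: the video ad 4/14 = 28.6%, Variant 2 108/259 = 41.7% → Variant 2
Mobile: the video ad 157/218 = 72.0%, Variant 2 12/15 = 80.0% → Variant 2
Overall: the video ad 227/369 = 61.5%, Variant 2 190/393 = 48.3% → the video ad
(Variant 2 wins every device group but the video ad wins overall — Variant 2's impressions skew toward the low-rate tablet group.)

the video ad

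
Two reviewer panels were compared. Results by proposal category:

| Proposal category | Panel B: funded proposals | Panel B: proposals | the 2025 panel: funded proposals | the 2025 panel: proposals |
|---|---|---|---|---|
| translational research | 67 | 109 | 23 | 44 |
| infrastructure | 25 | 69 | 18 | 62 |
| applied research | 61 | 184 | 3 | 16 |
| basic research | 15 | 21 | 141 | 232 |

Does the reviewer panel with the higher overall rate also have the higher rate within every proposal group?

Translational research: Panel B 67/109 = 61.5%, the 2025 panel 23/44 = 52.3% → Panel B
Infrastructure: Panel B 25/69 = 36.2%, the 2025 panel 18/62 = 29.0% → Panel B
Applied research: Panel B 61/184 = 33.2%, the 2025 panel 3/16 = 18.8% → Panel B
Basic research: Panel B 15/21 = 71.4%, the 2025 panel 141/232 = 60.8% → Panel B
Overall: Panel B 168/383 = 43.9%, the 2025 panel 185/354 = 52.3% → the 2025 panel
Panel B wins each proposal group but the 2025 panel wins overall — the comparison reverses. Panel B's proposals skew toward applied research, which has a lower base rate.

No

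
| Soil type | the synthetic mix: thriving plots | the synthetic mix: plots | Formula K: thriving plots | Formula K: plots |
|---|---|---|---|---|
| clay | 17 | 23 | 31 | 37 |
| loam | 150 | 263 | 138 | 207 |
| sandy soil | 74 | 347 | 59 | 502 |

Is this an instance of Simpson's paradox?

Clay: the synthetic mix 17/23 = 73.9%, Formula K 31/37 = 83.8% → Formula K
Loam: the synthetic mix 150/263 = 57.0%, Formula K 138/207 = 66.7% → Formula K
Sandy soil: the synthetic mix 74/347 = 21.3%, Formula K 59/502 = 11.8% → the synthetic mix
Overall: the synthetic mix 241/633 = 38.1%, Formula K 228/746 = 30.6% → the synthetic mix
Neither sweeps: the synthetic mix wins 1 of 3 groups, Formula K wins 2. The synthetic mix wins overall but not every group — no Simpson reversal.

No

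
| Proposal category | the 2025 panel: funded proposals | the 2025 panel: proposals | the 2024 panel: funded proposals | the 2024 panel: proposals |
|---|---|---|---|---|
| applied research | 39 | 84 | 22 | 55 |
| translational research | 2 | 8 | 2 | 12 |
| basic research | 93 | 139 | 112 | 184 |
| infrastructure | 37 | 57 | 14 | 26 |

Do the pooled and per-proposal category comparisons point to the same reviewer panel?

Yes

Applied research: the 2025 panel 39/84 = 46.4%, the 2024 panel 22/55 = 40.0% → the 2025 panel
Translational research: the 2025 panel 2/8 = 25.0%, the 2024 panel 2/12 = 16.7% → the 2025 panel
Basic research: the 2025 panel 93/139 = 66.9%, the 2024 panel 112/184 = 60.9% → the 2025 panel
Infrastructure: the 2025 panel 37/57 = 64.9%, the 2024 panel 14/26 = 53.8% → the 2025 panel
Overall: the 2025 panel 171/288 = 59.4%, the 2024 panel 150/277 = 54.2% → the 2025 panel
The 2025 panel wins overall and in every proposal group — no reversal.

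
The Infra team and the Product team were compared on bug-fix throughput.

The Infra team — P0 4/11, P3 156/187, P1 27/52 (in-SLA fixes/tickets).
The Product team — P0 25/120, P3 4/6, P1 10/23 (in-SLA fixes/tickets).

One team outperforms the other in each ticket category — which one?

the Infra team

P0: the Infra team 4/11 = 36.4%, the Product team 25/120 = 20.8% → the Infra team
P3: the Infra team 156/187 = 83.4%, the Product team 4/6 = 66.7% → the Infra team
P1: the Infra team 27/52 = 51.9%, the Product team 10/23 = 43.5% → the Infra team
The Infra team has the higher rate in all 3 groups.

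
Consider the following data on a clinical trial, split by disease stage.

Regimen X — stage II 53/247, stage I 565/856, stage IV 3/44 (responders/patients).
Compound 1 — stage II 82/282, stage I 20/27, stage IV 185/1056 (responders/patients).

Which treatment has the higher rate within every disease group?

Compound 1

Stage II: Regimen X 53/247 = 21.5%, Compound 1 82/282 = 29.1% → Compound 1
Stage I: Regimen X 565/856 = 66.0%, Compound 1 20/27 = 74.1% → Compound 1
Stage IV: Regimen X 3/44 = 6.8%, Compound 1 185/1056 = 17.5% → Compound 1
Compound 1 has the higher rate in all 3 groups.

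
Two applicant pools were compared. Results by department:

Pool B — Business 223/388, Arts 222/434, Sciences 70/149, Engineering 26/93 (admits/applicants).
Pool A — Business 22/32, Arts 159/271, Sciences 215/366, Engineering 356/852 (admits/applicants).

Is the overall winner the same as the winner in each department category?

Business: Pool B 223/388 = 57.5%, Pool A 22/32 = 68.8% → Pool A
Arts: Pool B 222/434 = 51.2%, Pool A 159/271 = 58.7% → Pool A
Sciences: Pool B 70/149 = 47.0%, Pool A 215/366 = 58.7% → Pool A
Engineering: Pool B 26/93 = 28.0%, Pool A 356/852 = 41.8% → Pool A
Overall: Pool B 541/1064 = 50.8%, Pool A 752/1521 = 49.4% → Pool B
Pool A wins each department group but Pool B wins overall — the comparison reverses. Pool A's applicants skew toward Engineering, which has a lower base rate.

No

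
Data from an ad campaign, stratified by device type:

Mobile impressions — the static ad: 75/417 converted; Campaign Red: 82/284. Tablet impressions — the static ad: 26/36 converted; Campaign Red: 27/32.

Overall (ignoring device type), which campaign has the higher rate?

Mobile: the static ad 75/417 = 18.0%, Campaign Red 82/284 = 28.9% → Campaign Red
Tablet: the static ad 26/36 = 72.2%, Campaign Red 27/32 = 84.4% → Campaign Red
Overall: the static ad 101/453 = 22.3%, Campaign Red 109/316 = 34.5% → Campaign Red

Campaign Red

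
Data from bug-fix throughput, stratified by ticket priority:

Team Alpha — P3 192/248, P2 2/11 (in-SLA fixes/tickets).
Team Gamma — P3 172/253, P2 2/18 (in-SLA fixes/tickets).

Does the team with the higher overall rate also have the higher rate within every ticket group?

P3: Team Alpha 192/248 = 77.4%, Team Gamma 172/253 = 68.0% → Team Alpha
P2: Team Alpha 2/11 = 18.2%, Team Gamma 2/18 = 11.1% → Team Alpha
Overall: Team Alpha 194/259 = 74.9%, Team Gamma 174/271 = 64.2% → Team Alpha
Team Alpha wins overall and in every ticket group — no reversal.

Yes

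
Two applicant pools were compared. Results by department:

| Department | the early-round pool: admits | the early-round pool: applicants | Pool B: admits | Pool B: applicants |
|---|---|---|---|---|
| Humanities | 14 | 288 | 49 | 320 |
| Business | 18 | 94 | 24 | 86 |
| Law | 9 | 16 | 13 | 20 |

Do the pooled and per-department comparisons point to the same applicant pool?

Yes

Humanities: the early-round pool 14/288 = 4.9%, Pool B 49/320 = 15.3% → Pool B
Business: the early-round pool 18/94 = 19.1%, Pool B 24/86 = 27.9% → Pool B
Law: the early-round pool 9/16 = 56.2%, Pool B 13/20 = 65.0% → Pool B
Overall: the early-round pool 41/398 = 10.3%, Pool B 86/426 = 20.2% → Pool B
Pool B wins overall and in every department group — no reversal.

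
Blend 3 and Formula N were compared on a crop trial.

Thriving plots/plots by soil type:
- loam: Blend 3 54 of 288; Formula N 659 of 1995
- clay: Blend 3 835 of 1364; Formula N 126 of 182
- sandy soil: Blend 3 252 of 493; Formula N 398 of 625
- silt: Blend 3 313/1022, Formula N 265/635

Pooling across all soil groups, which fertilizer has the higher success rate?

Blend 3

Loam: Blend 3 54/288 = 18.8%, Formula N 659/1995 = 33.0% → Formula N
Clay: Blend 3 835/1364 = 61.2%, Formula N 126/182 = 69.2% → Formula N
Sandy soil: Blend 3 252/493 = 51.1%, Formula N 398/625 = 63.7% → Formula N
Silt: Blend 3 313/1022 = 30.6%, Formula N 265/635 = 41.7% → Formula N
Overall: Blend 3 1454/3167 = 45.9%, Formula N 1448/3437 = 42.1% → Blend 3
(Formula N wins every soil group but Blend 3 wins overall — Formula N's plots skew toward the low-rate loam group.)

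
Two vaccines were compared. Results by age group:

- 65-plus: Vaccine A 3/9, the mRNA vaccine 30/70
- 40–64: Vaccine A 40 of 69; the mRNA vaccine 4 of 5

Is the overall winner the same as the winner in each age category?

No

65-plus: Vaccine A 3/9 = 33.3%, the mRNA vaccine 30/70 = 42.9% → the mRNA vaccine
40–64: Vaccine A 40/69 = 58.0%, the mRNA vaccine 4/5 = 80.0% → the mRNA vaccine
Overall: Vaccine A 43/78 = 55.1%, the mRNA vaccine 34/75 = 45.3% → Vaccine A
The mRNA vaccine wins each age group but Vaccine A wins overall — the comparison reverses. The mRNA vaccine's recipients skew toward 65-plus, which has a lower base rate.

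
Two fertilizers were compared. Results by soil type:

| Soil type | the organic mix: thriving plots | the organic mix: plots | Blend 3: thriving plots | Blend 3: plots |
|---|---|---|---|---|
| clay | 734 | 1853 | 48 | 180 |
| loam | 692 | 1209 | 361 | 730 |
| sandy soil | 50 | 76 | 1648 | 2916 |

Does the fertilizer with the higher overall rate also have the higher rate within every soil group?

No

Clay: the organic mix 734/1853 = 39.6%, Blend 3 48/180 = 26.7% → the organic mix
Loam: the organic mix 692/1209 = 57.2%, Blend 3 361/730 = 49.5% → the organic mix
Sandy soil: the organic mix 50/76 = 65.8%, Blend 3 1648/2916 = 56.5% → the organic mix
Overall: the organic mix 1476/3138 = 47.0%, Blend 3 2057/3826 = 53.8% → Blend 3
The organic mix wins each soil group but Blend 3 wins overall — the comparison reverses. The organic mix's plots skew toward clay, which has a lower base rate.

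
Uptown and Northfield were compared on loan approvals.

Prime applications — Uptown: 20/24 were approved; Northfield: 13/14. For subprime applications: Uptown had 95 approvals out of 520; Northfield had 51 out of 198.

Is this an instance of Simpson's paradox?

Prime: Uptown 20/24 = 83.3%, Northfield 13/14 = 92.9% → Northfield
Subprime: Uptown 95/520 = 18.3%, Northfield 51/198 = 25.8% → Northfield
Overall: Uptown 115/544 = 21.1%, Northfield 64/212 = 30.2% → Northfield
Northfield wins overall and in every credit group — no reversal.

No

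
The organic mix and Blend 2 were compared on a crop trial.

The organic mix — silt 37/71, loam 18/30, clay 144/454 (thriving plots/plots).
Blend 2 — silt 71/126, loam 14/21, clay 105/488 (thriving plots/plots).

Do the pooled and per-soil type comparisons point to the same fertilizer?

Silt: the organic mix 37/71 = 52.1%, Blend 2 71/126 = 56.3% → Blend 2
Loam: the organic mix 18/30 = 60.0%, Blend 2 14/21 = 66.7% → Blend 2
Clay: the organic mix 144/454 = 31.7%, Blend 2 105/488 = 21.5% → the organic mix
Overall: the organic mix 199/555 = 35.9%, Blend 2 190/635 = 29.9% → the organic mix
Neither sweeps: the organic mix wins 1 of 3 groups, Blend 2 wins 2. The organic mix wins overall but not every group — no Simpson reversal.

No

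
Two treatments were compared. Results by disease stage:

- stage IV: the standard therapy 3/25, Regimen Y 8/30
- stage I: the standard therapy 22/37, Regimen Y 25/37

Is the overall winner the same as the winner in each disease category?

Stage IV: the standard therapy 3/25 = 12.0%, Regimen Y 8/30 = 26.7% → Regimen Y
Stage I: the standard therapy 22/37 = 59.5%, Regimen Y 25/37 = 67.6% → Regimen Y
Overall: the standard therapy 25/62 = 40.3%, Regimen Y 33/67 = 49.3% → Regimen Y
Regimen Y wins overall and in every disease group — no reversal.

Yes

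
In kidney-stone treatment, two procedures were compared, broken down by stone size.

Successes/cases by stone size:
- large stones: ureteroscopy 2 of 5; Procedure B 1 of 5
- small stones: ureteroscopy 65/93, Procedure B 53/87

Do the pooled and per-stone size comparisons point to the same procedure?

Large stones: ureteroscopy 2/5 = 40.0%, Procedure B 1/5 = 20.0% → ureteroscopy
Small stones: ureteroscopy 65/93 = 69.9%, Procedure B 53/87 = 60.9% → ureteroscopy
Overall: ureteroscopy 67/98 = 68.4%, Procedure B 54/92 = 58.7% → ureteroscopy
Ureteroscopy wins overall and in every stone group — no reversal.

Yes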